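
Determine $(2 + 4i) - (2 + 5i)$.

(2 - 2) + (4 - 5)i = -i


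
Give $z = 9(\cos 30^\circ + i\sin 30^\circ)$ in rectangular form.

a = r cos θ = 9 * sqrt(3)/2 = 9*sqrt(3)/2
b = r sin θ = 9 * 1/2 = 9/2
z = 9*sqrt(3)/2 + (9/2)i


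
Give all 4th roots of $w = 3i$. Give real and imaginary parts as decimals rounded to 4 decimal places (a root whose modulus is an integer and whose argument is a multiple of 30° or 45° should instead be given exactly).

|w| = 3, arg(w) = 90°
Root modulus = 3^(1/4) ≈ 1.316074
Root arguments: θ_k = (90° + 360°k)/4 for k = 0, 1, ..., 3
Compute each root as (root modulus)(cos θ_k + i sin θ_k) using full-precision intermediates, then round to 4 decimal places.
Roots: 1.2159 + 0.5036i, -0.5036 + 1.2159i, -1.2159 - 0.5036i, 0.5036 - 1.2159i


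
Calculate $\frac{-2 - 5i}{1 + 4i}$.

Multiply numerator and denominator by conjugate (1 - 4i):
= (-2 - 5i)(1 - 4i) / (1^2 + 4^2)
= (-22 + 3i) / 17
= -22/17 + (3/17)i


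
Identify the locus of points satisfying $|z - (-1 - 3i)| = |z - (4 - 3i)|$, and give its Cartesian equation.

|z - z1| = |z - z2| means z is equidistant from z1 and z2,
i.e. the perpendicular bisector of the segment from (-1, -3) to (4, -3) (midpoint (3/2, -3)).
With z = x + yi, square both sides:
(x - (-1))^2 + (y - (-3))^2 = (x - 4)^2 + (y - (-3))^2
The x^2 and y^2 terms cancel: 10x + 0y = 25 - 10 = 15
Simplify: x = 3/2
Locus: Perpendicular bisector of the segment from (-1, -3) to (4, -3): the line x = 3/2


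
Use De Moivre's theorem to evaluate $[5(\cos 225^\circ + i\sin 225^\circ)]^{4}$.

By De Moivre: z^n = r^n(cos(nθ) + i sin(nθ))
= 5^4(cos(4*225°) + i sin(4*225°))
= 625(cos 180° + i sin 180°)
= -625


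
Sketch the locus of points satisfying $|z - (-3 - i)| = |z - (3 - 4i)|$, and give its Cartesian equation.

|z - z1| = |z - z2| means z is equidistant from z1 and z2,
i.e. the perpendicular bisector of the segment from (-3, -1) to (3, -4) (midpoint (0, -5/2)).
With z = x + yi, square both sides:
(x - (-3))^2 + (y - (-1))^2 = (x - 3)^2 + (y - (-4))^2
The x^2 and y^2 terms cancel: 12x + (-6)y = 25 - 10 = 15
Simplify: 4x - 2y = 5
Locus: Perpendicular bisector of the segment from (-3, -1) to (3, -4): the line 4x - 2y = 5


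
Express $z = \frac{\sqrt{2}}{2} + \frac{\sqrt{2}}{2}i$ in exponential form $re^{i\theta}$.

r = |z| = sqrt((sqrt(2)/2)^2 + (sqrt(2)/2)^2) = sqrt(1/2 + 1/2) = sqrt(1) = 1
θ = arctan(b/a) = arctan(0.7071/0.7071) (quadrant-adjusted) = 45° = π/4
z = 1e^(i*π/4)


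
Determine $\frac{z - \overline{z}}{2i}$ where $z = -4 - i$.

z - conjugate(z) = 2bi
(z - conjugate(z))/(2i) = 2bi/(2i) = b = -1


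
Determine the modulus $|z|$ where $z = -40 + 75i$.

|z| = sqrt(a^2 + b^2) = sqrt((-40)^2 + 75^2) = sqrt(7225) = 85


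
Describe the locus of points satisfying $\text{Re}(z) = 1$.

Re(z) = x where z = x + yi; the equation x = 1 is satisfied by all points with that x-coordinate
Locus: Vertical line x = 1


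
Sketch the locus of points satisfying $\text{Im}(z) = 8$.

Im(z) = y where z = x + yi; the equation y = 8 is satisfied by all points with that y-coordinate
Locus: Horizontal line y = 8


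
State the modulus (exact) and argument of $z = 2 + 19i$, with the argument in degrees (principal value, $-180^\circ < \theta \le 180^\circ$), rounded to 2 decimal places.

|z| = sqrt(2^2 + 19^2) = sqrt(365)
arg(z) = arctan(b/a) = arctan(19/2) (quadrant-adjusted) = 83.99°


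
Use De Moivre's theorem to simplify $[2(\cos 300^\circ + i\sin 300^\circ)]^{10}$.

By De Moivre: z^n = r^n(cos(nθ) + i sin(nθ))
= 2^10(cos(10*300°) + i sin(10*300°))
= 1024(cos 120° + i sin 120°)
= -512 + 512*sqrt(3)i


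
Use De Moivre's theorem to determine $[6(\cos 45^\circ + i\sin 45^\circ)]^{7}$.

By De Moivre: z^n = r^n(cos(nθ) + i sin(nθ))
= 6^7(cos(7*45°) + i sin(7*45°))
= 279936(cos 315° + i sin 315°)
= 139968*sqrt(2) - 139968*sqrt(2)i


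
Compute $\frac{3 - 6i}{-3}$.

Divisor is real, so divide each part by -3:
= -1 + 2i


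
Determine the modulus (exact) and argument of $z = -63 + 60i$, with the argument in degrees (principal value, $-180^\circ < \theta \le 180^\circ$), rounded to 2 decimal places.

|z| = sqrt((-63)^2 + 60^2) = 87
arg(z) = arctan(b/a) = arctan(60/-63) (quadrant-adjusted) = 136.40°


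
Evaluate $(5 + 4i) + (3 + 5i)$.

(5 + 3) + (4 + 5)i = 8 + 9i


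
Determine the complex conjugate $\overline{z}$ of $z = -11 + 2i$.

If z = a + bi, then conjugate(z) = a - bi
conjugate(-11 + 2i) = -11 - 2i


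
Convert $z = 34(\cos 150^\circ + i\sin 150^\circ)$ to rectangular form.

a = r cos θ = 34 * -sqrt(3)/2 = -17*sqrt(3)
b = r sin θ = 34 * 1/2 = 17
z = -17*sqrt(3) + 17i


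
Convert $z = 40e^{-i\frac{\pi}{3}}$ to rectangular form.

a = r cos θ = 40 * 1/2 = 20
b = r sin θ = 40 * -sqrt(3)/2 = -20*sqrt(3)
z = 20 - 20*sqrt(3)i


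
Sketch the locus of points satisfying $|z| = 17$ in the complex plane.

|z| = 17 means sqrt(x^2 + y^2) = 17
This is a circle of radius 17 centered at the origin


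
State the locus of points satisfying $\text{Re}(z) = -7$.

Re(z) = x where z = x + yi; the equation x = -7 is satisfied by all points with that x-coordinate
Locus: Vertical line x = -7


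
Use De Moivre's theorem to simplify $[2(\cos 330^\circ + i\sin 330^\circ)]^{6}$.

By De Moivre: z^n = r^n(cos(nθ) + i sin(nθ))
= 2^6(cos(6*330°) + i sin(6*330°))
= 64(cos 180° + i sin 180°)
= -64


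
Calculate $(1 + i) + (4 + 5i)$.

(1 + 4) + (1 + 5)i = 5 + 6i


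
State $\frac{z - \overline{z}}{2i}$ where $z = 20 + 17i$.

z - conjugate(z) = 2bi
(z - conjugate(z))/(2i) = 2bi/(2i) = b = 17


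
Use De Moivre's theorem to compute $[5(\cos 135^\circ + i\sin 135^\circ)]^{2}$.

By De Moivre: z^n = r^n(cos(nθ) + i sin(nθ))
= 5^2(cos(2*135°) + i sin(2*135°))
= 25(cos 270° + i sin 270°)
= -25i


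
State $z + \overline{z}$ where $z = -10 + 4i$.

z + conjugate(z) = (a + bi) + (a - bi) = 2a
= 2 * (-10) = -20


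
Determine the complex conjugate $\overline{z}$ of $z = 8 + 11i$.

If z = a + bi, then conjugate(z) = a - bi
conjugate(8 + 11i) = 8 - 11i


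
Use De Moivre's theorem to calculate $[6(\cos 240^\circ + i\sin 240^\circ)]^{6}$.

By De Moivre: z^n = r^n(cos(nθ) + i sin(nθ))
= 6^6(cos(6*240°) + i sin(6*240°))
= 46656(cos 0° + i sin 0°)
= 46656


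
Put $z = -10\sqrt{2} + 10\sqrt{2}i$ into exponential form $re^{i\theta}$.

r = |z| = sqrt((-10*sqrt(2))^2 + (10*sqrt(2))^2) = sqrt(200 + 200) = sqrt(400) = 20
θ = arctan(b/a) = arctan(14.1421/-14.1421) (quadrant-adjusted) = 135° = 3π/4
z = 20e^(i*3π/4)


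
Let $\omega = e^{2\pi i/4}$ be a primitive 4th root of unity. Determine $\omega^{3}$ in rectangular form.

ω^3 = e^(2πi·3/4) = e^(i·3π/2)
= cos(3π/2) + i sin(3π/2)
= -i


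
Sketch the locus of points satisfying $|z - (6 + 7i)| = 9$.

|z - z0| = r describes a circle centered at z0 with radius r
Here z0 = 6 + 7i and r = 9
Locus: Circle centered at (6, 7) with radius 9


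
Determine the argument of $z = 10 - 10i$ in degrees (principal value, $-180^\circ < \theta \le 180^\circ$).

θ = arctan(b/a) = arctan(-10/10) (quadrant-adjusted) = -45°


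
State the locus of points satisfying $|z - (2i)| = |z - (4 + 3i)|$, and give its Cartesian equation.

|z - z1| = |z - z2| means z is equidistant from z1 and z2,
i.e. the perpendicular bisector of the segment from (0, 2) to (4, 3) (midpoint (2, 5/2)).
With z = x + yi, square both sides:
(x - 0)^2 + (y - 2)^2 = (x - 4)^2 + (y - 3)^2
The x^2 and y^2 terms cancel: 8x + 2y = 25 - 4 = 21
Simplify: 8x + 2y = 21
Locus: Perpendicular bisector of the segment from (0, 2) to (4, 3): the line 8x + 2y = 21


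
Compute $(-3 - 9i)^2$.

(a + bi)^2 = a^2 - b^2 + 2abi
= (-3)^2 - (-9)^2 + 2*(-3)*(-9)i
= -72 + 54i


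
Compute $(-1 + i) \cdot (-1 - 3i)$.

(a1*a2 - b1*b2) + (a1*b2 + b1*a2)i
= (1 - (-3)) + (3 + (-1))i
= 4 + 2i


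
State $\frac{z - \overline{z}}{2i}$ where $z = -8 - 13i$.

z - conjugate(z) = 2bi
(z - conjugate(z))/(2i) = 2bi/(2i) = b = -13


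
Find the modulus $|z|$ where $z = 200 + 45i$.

|z| = sqrt(a^2 + b^2) = sqrt(200^2 + 45^2) = sqrt(42025) = 205


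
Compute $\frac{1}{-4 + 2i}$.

Multiply numerator and denominator by conjugate (-4 - 2i):
= (1)(-4 - 2i) / ((-4)^2 + 2^2)
= (-4 - 2i) / 20
Divide through by 2: (-2 - i) / 10
= -1/5 - (1/10)i


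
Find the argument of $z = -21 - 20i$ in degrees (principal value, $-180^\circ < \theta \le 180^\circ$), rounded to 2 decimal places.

θ = arctan(b/a) = arctan(-20/-21) (quadrant-adjusted) = -136.40°


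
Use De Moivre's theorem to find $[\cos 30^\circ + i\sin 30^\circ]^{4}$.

By De Moivre: z^n = r^n(cos(nθ) + i sin(nθ))
= 1^4(cos(4*30°) + i sin(4*30°))
= 1(cos 120° + i sin 120°)
= -1/2 + (sqrt(3)/2)i


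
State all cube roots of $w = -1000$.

|w| = 1000, arg(w) = 180°
Root modulus = 1000^(1/3) = 10
Root arguments: θ_k = (180° + 360°k)/3 for k = 0, 1, ..., 2
Roots: 5 + 5*sqrt(3)i, -10, 5 - 5*sqrt(3)i


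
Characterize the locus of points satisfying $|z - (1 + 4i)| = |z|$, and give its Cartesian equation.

|z - z1| = |z - z2| means z is equidistant from z1 and z2,
i.e. the perpendicular bisector of the segment from (1, 4) to (0, 0) (midpoint (1/2, 2)).
With z = x + yi, square both sides:
(x - 1)^2 + (y - 4)^2 = (x - 0)^2 + (y - 0)^2
The x^2 and y^2 terms cancel: -2x + (-8)y = 0 - 17 = -17
Simplify: 2x + 8y = 17
Locus: Perpendicular bisector of the segment from (1, 4) to (0, 0): the line 2x + 8y = 17


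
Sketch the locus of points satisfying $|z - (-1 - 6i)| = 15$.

|z - z0| = r describes a circle centered at z0 with radius r
Here z0 = -1 - 6i and r = 15
Locus: Circle centered at (-1, -6) with radius 15


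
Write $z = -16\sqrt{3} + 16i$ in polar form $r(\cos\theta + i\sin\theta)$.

r = |z| = sqrt(a^2 + b^2) = sqrt((-16*sqrt(3))^2 + (16)^2) = sqrt(768 + 256) = sqrt(1024) = 32
θ = arctan(b/a) = arctan(16/-27.7128) (quadrant-adjusted) = 150°
z = 32(cos 150° + i sin 150°)


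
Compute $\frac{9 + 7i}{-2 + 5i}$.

Multiply numerator and denominator by conjugate (-2 - 5i):
= (9 + 7i)(-2 - 5i) / ((-2)^2 + 5^2)
= (17 - 59i) / 29
= 17/29 - (59/29)i


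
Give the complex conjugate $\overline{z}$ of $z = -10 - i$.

If z = a + bi, then conjugate(z) = a - bi
conjugate(-10 - i) = -10 + i


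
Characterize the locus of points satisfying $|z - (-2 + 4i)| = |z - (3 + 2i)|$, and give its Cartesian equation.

|z - z1| = |z - z2| means z is equidistant from z1 and z2,
i.e. the perpendicular bisector of the segment from (-2, 4) to (3, 2) (midpoint (1/2, 3)).
With z = x + yi, square both sides:
(x - (-2))^2 + (y - 4)^2 = (x - 3)^2 + (y - 2)^2
The x^2 and y^2 terms cancel: 10x + (-4)y = 13 - 20 = -7
Simplify: 10x - 4y = -7
Locus: Perpendicular bisector of the segment from (-2, 4) to (3, 2): the line 10x - 4y = -7


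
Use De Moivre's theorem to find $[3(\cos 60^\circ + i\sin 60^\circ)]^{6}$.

By De Moivre: z^n = r^n(cos(nθ) + i sin(nθ))
= 3^6(cos(6*60°) + i sin(6*60°))
= 729(cos 0° + i sin 0°)
= 729


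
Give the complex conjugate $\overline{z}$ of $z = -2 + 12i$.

If z = a + bi, then conjugate(z) = a - bi
conjugate(-2 + 12i) = -2 - 12i


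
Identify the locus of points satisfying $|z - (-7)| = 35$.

|z - z0| = r describes a circle centered at z0 with radius r
Here z0 = -7 and r = 35
Locus: Circle centered at (-7, 0) with radius 35


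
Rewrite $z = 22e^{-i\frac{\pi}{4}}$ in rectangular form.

a = r cos θ = 22 * sqrt(2)/2 = 11*sqrt(2)
b = r sin θ = 22 * -sqrt(2)/2 = -11*sqrt(2)
z = 11*sqrt(2) - 11*sqrt(2)i


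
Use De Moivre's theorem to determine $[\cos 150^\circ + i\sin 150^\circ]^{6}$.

By De Moivre: z^n = r^n(cos(nθ) + i sin(nθ))
= 1^6(cos(6*150°) + i sin(6*150°))
= 1(cos 180° + i sin 180°)
= -1


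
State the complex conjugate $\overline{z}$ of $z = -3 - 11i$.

If z = a + bi, then conjugate(z) = a - bi
conjugate(-3 - 11i) = -3 + 11i


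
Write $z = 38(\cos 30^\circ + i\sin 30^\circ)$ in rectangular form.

a = r cos θ = 38 * sqrt(3)/2 = 19*sqrt(3)
b = r sin θ = 38 * 1/2 = 19
z = 19*sqrt(3) + 19i


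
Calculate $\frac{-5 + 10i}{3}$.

Divisor is real, so divide each part by 3:
= -5/3 + (10/3)i


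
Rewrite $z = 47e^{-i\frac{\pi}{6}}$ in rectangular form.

a = r cos θ = 47 * sqrt(3)/2 = 47*sqrt(3)/2
b = r sin θ = 47 * -1/2 = -47/2
z = 47*sqrt(3)/2 - (47/2)i


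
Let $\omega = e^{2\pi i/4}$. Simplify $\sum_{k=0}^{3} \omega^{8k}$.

Since 4 divides 8, ω^8 = (ω^4)^2 = 1^2 = 1, so every term is 1.
Sum = 4 · 1 = 4


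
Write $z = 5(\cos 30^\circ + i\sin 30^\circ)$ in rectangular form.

a = r cos θ = 5 * sqrt(3)/2 = 5*sqrt(3)/2
b = r sin θ = 5 * 1/2 = 5/2
z = 5*sqrt(3)/2 + (5/2)i


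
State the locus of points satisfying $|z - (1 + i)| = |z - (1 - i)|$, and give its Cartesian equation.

|z - z1| = |z - z2| means z is equidistant from z1 and z2,
i.e. the perpendicular bisector of the segment from (1, 1) to (1, -1) (midpoint (1, 0)).
With z = x + yi, square both sides:
(x - 1)^2 + (y - 1)^2 = (x - 1)^2 + (y - (-1))^2
The x^2 and y^2 terms cancel: 0x + (-4)y = 2 - 2 = 0
Simplify: y = 0
Locus: Perpendicular bisector of the segment from (1, 1) to (1, -1): the line y = 0


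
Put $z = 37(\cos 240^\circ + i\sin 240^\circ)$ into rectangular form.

a = r cos θ = 37 * -1/2 = -37/2
b = r sin θ = 37 * -sqrt(3)/2 = -37*sqrt(3)/2
z = -37/2 - (37*sqrt(3)/2)i


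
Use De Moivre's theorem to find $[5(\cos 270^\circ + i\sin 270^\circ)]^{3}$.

By De Moivre: z^n = r^n(cos(nθ) + i sin(nθ))
= 5^3(cos(3*270°) + i sin(3*270°))
= 125(cos 90° + i sin 90°)
= 125i


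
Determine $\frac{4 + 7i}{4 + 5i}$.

Multiply numerator and denominator by conjugate (4 - 5i):
= (4 + 7i)(4 - 5i) / (4^2 + 5^2)
= (51 + 8i) / 41
= 51/41 + (8/41)i


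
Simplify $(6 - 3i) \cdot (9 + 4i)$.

(a1*a2 - b1*b2) + (a1*b2 + b1*a2)i
= (54 - (-12)) + (24 + (-27))i
= 66 - 3i


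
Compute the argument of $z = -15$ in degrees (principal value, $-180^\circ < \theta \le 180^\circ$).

b = 0 and a < 0, so z lies on the negative real axis: θ = 180°


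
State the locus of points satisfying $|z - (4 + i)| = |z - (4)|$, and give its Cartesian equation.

|z - z1| = |z - z2| means z is equidistant from z1 and z2,
i.e. the perpendicular bisector of the segment from (4, 1) to (4, 0) (midpoint (4, 1/2)).
With z = x + yi, square both sides:
(x - 4)^2 + (y - 1)^2 = (x - 4)^2 + (y - 0)^2
The x^2 and y^2 terms cancel: 0x + (-2)y = 16 - 17 = -1
Simplify: y = 1/2
Locus: Perpendicular bisector of the segment from (4, 1) to (4, 0): the line y = 1/2


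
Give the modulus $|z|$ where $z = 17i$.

|z| = sqrt(a^2 + b^2) = sqrt(0^2 + 17^2) = sqrt(289) = 17


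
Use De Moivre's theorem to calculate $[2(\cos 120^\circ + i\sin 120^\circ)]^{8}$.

By De Moivre: z^n = r^n(cos(nθ) + i sin(nθ))
= 2^8(cos(8*120°) + i sin(8*120°))
= 256(cos 240° + i sin 240°)
= -128 - 128*sqrt(3)i


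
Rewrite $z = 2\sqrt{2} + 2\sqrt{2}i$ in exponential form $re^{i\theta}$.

r = |z| = sqrt((2*sqrt(2))^2 + (2*sqrt(2))^2) = sqrt(8 + 8) = sqrt(16) = 4
θ = arctan(b/a) = arctan(2.8284/2.8284) (quadrant-adjusted) = 45° = π/4
z = 4e^(i*π/4)


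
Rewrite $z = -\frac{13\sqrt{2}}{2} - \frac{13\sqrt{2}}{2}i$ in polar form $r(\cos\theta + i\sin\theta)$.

r = |z| = sqrt(a^2 + b^2) = sqrt((-13*sqrt(2)/2)^2 + (-13*sqrt(2)/2)^2) = sqrt(169/2 + 169/2) = sqrt(169) = 13
θ = arctan(b/a) = arctan(-9.1924/-9.1924) (quadrant-adjusted) = 225°
z = 13(cos 225° + i sin 225°)


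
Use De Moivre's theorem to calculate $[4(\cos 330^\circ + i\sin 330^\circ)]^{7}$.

By De Moivre: z^n = r^n(cos(nθ) + i sin(nθ))
= 4^7(cos(7*330°) + i sin(7*330°))
= 16384(cos 150° + i sin 150°)
= -8192*sqrt(3) + 8192i


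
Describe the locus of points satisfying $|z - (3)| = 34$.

|z - z0| = r describes a circle centered at z0 with radius r
Here z0 = 3 and r = 34
Locus: Circle centered at (3, 0) with radius 34


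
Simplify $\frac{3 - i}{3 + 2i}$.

Multiply numerator and denominator by conjugate (3 - 2i):
= (3 - i)(3 - 2i) / (3^2 + 2^2)
= (7 - 9i) / 13
= 7/13 - (9/13)i


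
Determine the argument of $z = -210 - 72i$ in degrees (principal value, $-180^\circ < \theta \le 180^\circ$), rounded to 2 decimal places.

θ = arctan(b/a) = arctan(-72/-210) (quadrant-adjusted) = -161.08°


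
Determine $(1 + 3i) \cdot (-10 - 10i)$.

(a1*a2 - b1*b2) + (a1*b2 + b1*a2)i
= (-10 - (-30)) + (-10 + (-30))i
= 20 - 40i


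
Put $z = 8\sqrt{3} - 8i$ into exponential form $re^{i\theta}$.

r = |z| = sqrt((8*sqrt(3))^2 + (-8)^2) = sqrt(192 + 64) = sqrt(256) = 16
θ = arctan(b/a) = arctan(-8/13.8564) (quadrant-adjusted) = -30° = -π/6
z = 16e^(-i*π/6)


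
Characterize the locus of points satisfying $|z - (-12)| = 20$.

|z - z0| = r describes a circle centered at z0 with radius r
Here z0 = -12 and r = 20
Locus: Circle centered at (-12, 0) with radius 20


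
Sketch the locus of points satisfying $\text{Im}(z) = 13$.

Im(z) = y where z = x + yi; the equation y = 13 is satisfied by all points with that y-coordinate
Locus: Horizontal line y = 13


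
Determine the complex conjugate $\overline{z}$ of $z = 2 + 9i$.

If z = a + bi, then conjugate(z) = a - bi
conjugate(2 + 9i) = 2 - 9i


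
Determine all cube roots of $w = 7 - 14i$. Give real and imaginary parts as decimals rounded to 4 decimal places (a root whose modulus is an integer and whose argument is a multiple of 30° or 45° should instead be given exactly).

|w| = sqrt(245) ≈ 15.652476, arg(w) ≈ 296.565051°
Root modulus = sqrt(245)^(1/3) ≈ 2.501465
Root arguments: θ_k = (arg(w) + 360°k)/3 for k = 0, 1, ..., 2
Compute each root as (root modulus)(cos θ_k + i sin θ_k) using full-precision intermediates, then round to 4 decimal places.
Roots: -0.3851 + 2.4716i, -1.9480 - 1.5693i, 2.3330 - 0.9024i


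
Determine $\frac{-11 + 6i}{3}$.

Divisor is real, so divide each part by 3:
= -11/3 + 2i


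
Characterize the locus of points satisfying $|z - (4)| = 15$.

|z - z0| = r describes a circle centered at z0 with radius r
Here z0 = 4 and r = 15
Locus: Circle centered at (4, 0) with radius 15


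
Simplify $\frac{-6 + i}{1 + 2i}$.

Multiply numerator and denominator by conjugate (1 - 2i):
= (-6 + i)(1 - 2i) / (1^2 + 2^2)
= (-4 + 13i) / 5
= -4/5 + (13/5)i


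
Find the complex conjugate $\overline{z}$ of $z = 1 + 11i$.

If z = a + bi, then conjugate(z) = a - bi
conjugate(1 + 11i) = 1 - 11i


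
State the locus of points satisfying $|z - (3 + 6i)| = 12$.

|z - z0| = r describes a circle centered at z0 with radius r
Here z0 = 3 + 6i and r = 12
Locus: Circle centered at (3, 6) with radius 12


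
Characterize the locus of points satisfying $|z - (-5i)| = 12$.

|z - z0| = r describes a circle centered at z0 with radius r
Here z0 = -5i and r = 12
Locus: Circle centered at (0, -5) with radius 12


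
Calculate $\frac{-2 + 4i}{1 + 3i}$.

Multiply numerator and denominator by conjugate (1 - 3i):
= (-2 + 4i)(1 - 3i) / (1^2 + 3^2)
= (10 + 10i) / 10
= 1 + i


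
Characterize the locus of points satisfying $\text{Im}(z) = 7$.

Im(z) = y where z = x + yi; the equation y = 7 is satisfied by all points with that y-coordinate
Locus: Horizontal line y = 7


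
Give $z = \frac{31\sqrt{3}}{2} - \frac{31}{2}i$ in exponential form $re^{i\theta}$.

r = |z| = sqrt((31*sqrt(3)/2)^2 + (-31/2)^2) = sqrt(2883/4 + 961/4) = sqrt(961) = 31
θ = arctan(b/a) = arctan(-15.5/26.8468) (quadrant-adjusted) = -30° = -π/6
z = 31e^(-i*π/6)


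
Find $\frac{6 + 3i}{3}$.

Divisor is real, so divide each part by 3:
= 2 + i


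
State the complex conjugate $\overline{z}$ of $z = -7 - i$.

If z = a + bi, then conjugate(z) = a - bi
conjugate(-7 - i) = -7 + i


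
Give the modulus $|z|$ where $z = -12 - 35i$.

|z| = sqrt(a^2 + b^2) = sqrt((-12)^2 + (-35)^2) = sqrt(1369) = 37


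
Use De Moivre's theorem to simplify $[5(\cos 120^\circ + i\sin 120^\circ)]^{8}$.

By De Moivre: z^n = r^n(cos(nθ) + i sin(nθ))
= 5^8(cos(8*120°) + i sin(8*120°))
= 390625(cos 240° + i sin 240°)
= -390625/2 - (390625*sqrt(3)/2)i


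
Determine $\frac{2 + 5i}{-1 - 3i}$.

Multiply numerator and denominator by conjugate (-1 + 3i):
= (2 + 5i)(-1 + 3i) / ((-1)^2 + (-3)^2)
= (-17 + i) / 10
= -17/10 + (1/10)i


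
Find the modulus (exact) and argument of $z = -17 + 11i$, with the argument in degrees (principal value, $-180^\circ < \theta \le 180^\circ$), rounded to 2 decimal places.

|z| = sqrt((-17)^2 + 11^2) = sqrt(410)
arg(z) = arctan(b/a) = arctan(11/-17) (quadrant-adjusted) = 147.09°


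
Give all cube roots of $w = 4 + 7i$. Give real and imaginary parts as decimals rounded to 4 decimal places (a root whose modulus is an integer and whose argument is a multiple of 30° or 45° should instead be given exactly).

|w| = sqrt(65) ≈ 8.062258, arg(w) ≈ 60.255119°
Root modulus = sqrt(65)^(1/3) ≈ 2.005175
Root arguments: θ_k = (arg(w) + 360°k)/3 for k = 0, 1, ..., 2
Compute each root as (root modulus)(cos θ_k + i sin θ_k) using full-precision intermediates, then round to 4 decimal places.
Roots: 1.8832 + 0.6886i, -1.5380 + 1.2866i, -0.3453 - 1.9752i


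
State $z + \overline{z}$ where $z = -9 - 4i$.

z + conjugate(z) = (a + bi) + (a - bi) = 2a
= 2 * (-9) = -18


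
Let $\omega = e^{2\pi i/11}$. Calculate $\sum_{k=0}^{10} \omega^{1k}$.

Let ζ = ω^1 = e^(2πi·1/11). Since 11 ∤ 1, ζ ≠ 1.
Sum = Σ_{k=0}^{10} ζ^k = (ζ^11 - 1)/(ζ - 1) = (ω^{1·11} - 1)/(ζ - 1) = (1 - 1)/(ζ - 1) = 0


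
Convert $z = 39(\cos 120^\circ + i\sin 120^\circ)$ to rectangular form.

a = r cos θ = 39 * -1/2 = -39/2
b = r sin θ = 39 * sqrt(3)/2 = 39*sqrt(3)/2
z = -39/2 + (39*sqrt(3)/2)i


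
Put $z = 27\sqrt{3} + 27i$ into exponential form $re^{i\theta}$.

r = |z| = sqrt((27*sqrt(3))^2 + (27)^2) = sqrt(2187 + 729) = sqrt(2916) = 54
θ = arctan(b/a) = arctan(27/46.7654) (quadrant-adjusted) = 30° = π/6
z = 54e^(i*π/6)


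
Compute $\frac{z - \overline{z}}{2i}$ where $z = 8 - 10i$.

z - conjugate(z) = 2bi
(z - conjugate(z))/(2i) = 2bi/(2i) = b = -10


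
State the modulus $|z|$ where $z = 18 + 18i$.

|z| = sqrt(a^2 + b^2) = sqrt(18^2 + 18^2) = sqrt(648) = sqrt(648)


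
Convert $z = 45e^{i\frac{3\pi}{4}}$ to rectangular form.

a = r cos θ = 45 * -sqrt(2)/2 = -45*sqrt(2)/2
b = r sin θ = 45 * sqrt(2)/2 = 45*sqrt(2)/2
z = -45*sqrt(2)/2 + (45*sqrt(2)/2)i


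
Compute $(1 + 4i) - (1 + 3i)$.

(1 - 1) + (4 - 3)i = i


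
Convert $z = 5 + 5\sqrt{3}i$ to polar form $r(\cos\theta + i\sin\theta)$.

r = |z| = sqrt(a^2 + b^2) = sqrt((5)^2 + (5*sqrt(3))^2) = sqrt(25 + 75) = sqrt(100) = 10
θ = arctan(b/a) = arctan(8.6603/5) (quadrant-adjusted) = 60°
z = 10(cos 60° + i sin 60°)


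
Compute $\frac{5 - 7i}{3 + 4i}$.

Multiply numerator and denominator by conjugate (3 - 4i):
= (5 - 7i)(3 - 4i) / (3^2 + 4^2)
= (-13 - 41i) / 25
= -13/25 - (41/25)i


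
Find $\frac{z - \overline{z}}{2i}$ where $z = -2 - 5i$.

z - conjugate(z) = 2bi
(z - conjugate(z))/(2i) = 2bi/(2i) = b = -5


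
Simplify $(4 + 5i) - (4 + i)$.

(4 - 4) + (5 - 1)i = 4i


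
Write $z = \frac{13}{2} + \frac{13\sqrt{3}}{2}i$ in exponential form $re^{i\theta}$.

r = |z| = sqrt((13/2)^2 + (13*sqrt(3)/2)^2) = sqrt(169/4 + 507/4) = sqrt(169) = 13
θ = arctan(b/a) = arctan(11.2583/6.5) (quadrant-adjusted) = 60° = π/3
z = 13e^(i*π/3)


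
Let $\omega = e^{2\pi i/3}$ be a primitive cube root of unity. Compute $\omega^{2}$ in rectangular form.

ω^2 = e^(2πi·2/3) = e^(i·4π/3)
= cos(4π/3) + i sin(4π/3)
= -1/2 - (sqrt(3)/2)i


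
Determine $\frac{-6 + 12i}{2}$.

Divisor is real, so divide each part by 2:
= -3 + 6i


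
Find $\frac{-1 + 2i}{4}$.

Divisor is real, so divide each part by 4:
= -1/4 + (1/2)i


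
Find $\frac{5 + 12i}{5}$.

Divisor is real, so divide each part by 5:
= 1 + (12/5)i


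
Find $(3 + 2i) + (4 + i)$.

(3 + 4) + (2 + 1)i = 7 + 3i


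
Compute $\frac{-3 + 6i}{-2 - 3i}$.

Multiply numerator and denominator by conjugate (-2 + 3i):
= (-3 + 6i)(-2 + 3i) / ((-2)^2 + (-3)^2)
= (-12 - 21i) / 13
= -12/13 - (21/13)i


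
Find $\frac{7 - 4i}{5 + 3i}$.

Multiply numerator and denominator by conjugate (5 - 3i):
= (7 - 4i)(5 - 3i) / (5^2 + 3^2)
= (23 - 41i) / 34
= 23/34 - (41/34)i


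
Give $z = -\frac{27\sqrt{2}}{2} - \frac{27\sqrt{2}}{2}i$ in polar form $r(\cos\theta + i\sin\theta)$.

r = |z| = sqrt(a^2 + b^2) = sqrt((-27*sqrt(2)/2)^2 + (-27*sqrt(2)/2)^2) = sqrt(729/2 + 729/2) = sqrt(729) = 27
θ = arctan(b/a) = arctan(-19.0919/-19.0919) (quadrant-adjusted) = 225°
z = 27(cos 225° + i sin 225°)


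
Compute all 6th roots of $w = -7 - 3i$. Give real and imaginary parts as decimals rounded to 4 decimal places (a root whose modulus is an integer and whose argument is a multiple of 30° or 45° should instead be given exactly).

|w| = sqrt(58) ≈ 7.615773, arg(w) ≈ 203.198591°
Root modulus = sqrt(58)^(1/6) ≈ 1.402660
Root arguments: θ_k = (arg(w) + 360°k)/6 for k = 0, 1, ..., 5
Compute each root as (root modulus)(cos θ_k + i sin θ_k) using full-precision intermediates, then round to 4 decimal places.
Roots: 1.1647 + 0.7816i, -0.0946 + 1.3995i, -1.2593 + 0.6178i, -1.1647 - 0.7816i, 0.0946 - 1.3995i, 1.2593 - 0.6178i


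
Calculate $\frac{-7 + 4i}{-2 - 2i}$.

Multiply numerator and denominator by conjugate (-2 + 2i):
= (-7 + 4i)(-2 + 2i) / ((-2)^2 + (-2)^2)
= (6 - 22i) / 8
Divide through by 2: (3 - 11i) / 4
= 3/4 - (11/4)i


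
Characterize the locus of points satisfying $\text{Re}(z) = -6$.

Re(z) = x where z = x + yi; the equation x = -6 is satisfied by all points with that x-coordinate
Locus: Vertical line x = -6


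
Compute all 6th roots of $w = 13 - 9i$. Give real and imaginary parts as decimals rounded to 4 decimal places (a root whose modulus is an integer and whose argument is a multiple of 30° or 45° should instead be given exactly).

|w| = sqrt(250) ≈ 15.811388, arg(w) ≈ 325.304846°
Root modulus = sqrt(250)^(1/6) ≈ 1.584267
Root arguments: θ_k = (arg(w) + 360°k)/6 for k = 0, 1, ..., 5
Compute each root as (root modulus)(cos θ_k + i sin θ_k) using full-precision intermediates, then round to 4 decimal places.
Roots: 0.9263 + 1.2852i, -0.6499 + 1.4448i, -1.5762 + 0.1596i, -0.9263 - 1.2852i, 0.6499 - 1.4448i, 1.5762 - 0.1596i


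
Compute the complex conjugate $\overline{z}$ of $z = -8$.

If z = a + bi, then conjugate(z) = a - bi
conjugate(-8) = -8


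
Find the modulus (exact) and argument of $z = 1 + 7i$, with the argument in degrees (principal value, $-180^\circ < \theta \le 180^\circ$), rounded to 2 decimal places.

|z| = sqrt(1^2 + 7^2) = sqrt(50)
arg(z) = arctan(b/a) = arctan(7/1) (quadrant-adjusted) = 81.87°


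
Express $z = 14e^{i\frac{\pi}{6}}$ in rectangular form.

a = r cos θ = 14 * sqrt(3)/2 = 7*sqrt(3)
b = r sin θ = 14 * 1/2 = 7
z = 7*sqrt(3) + 7i


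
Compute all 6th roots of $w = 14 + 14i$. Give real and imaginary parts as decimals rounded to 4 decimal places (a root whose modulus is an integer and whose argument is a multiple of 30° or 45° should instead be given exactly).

|w| = sqrt(392) ≈ 19.798990, arg(w) = 45°
Root modulus = sqrt(392)^(1/6) ≈ 1.644778
Root arguments: θ_k = (45° + 360°k)/6 for k = 0, 1, ..., 5
Compute each root as (root modulus)(cos θ_k + i sin θ_k) using full-precision intermediates, then round to 4 decimal places.
Roots: 1.6307 + 0.2147i, 0.6294 + 1.5196i, -1.0013 + 1.3049i, -1.6307 - 0.2147i, -0.6294 - 1.5196i, 1.0013 - 1.3049i


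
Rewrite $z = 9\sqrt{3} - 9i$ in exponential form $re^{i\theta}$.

r = |z| = sqrt((9*sqrt(3))^2 + (-9)^2) = sqrt(243 + 81) = sqrt(324) = 18
θ = arctan(b/a) = arctan(-9/15.5885) (quadrant-adjusted) = -30° = -π/6
z = 18e^(-i*π/6)


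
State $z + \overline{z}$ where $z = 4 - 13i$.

z + conjugate(z) = (a + bi) + (a - bi) = 2a
= 2 * 4 = 8


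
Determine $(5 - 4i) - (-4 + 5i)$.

(5 - (-4)) + (-4 - 5)i = 9 - 9i


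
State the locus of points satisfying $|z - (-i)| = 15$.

|z - z0| = r describes a circle centered at z0 with radius r
Here z0 = -i and r = 15
Locus: Circle centered at (0, -1) with radius 15


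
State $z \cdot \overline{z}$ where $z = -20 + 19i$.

z * conjugate(z) = |z|^2 = a^2 + b^2
= (-20)^2 + 19^2 = 761


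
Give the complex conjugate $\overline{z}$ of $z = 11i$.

If z = a + bi, then conjugate(z) = a - bi
conjugate(11i) = -11i


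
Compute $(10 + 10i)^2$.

(a + bi)^2 = a^2 - b^2 + 2abi
= 10^2 - 10^2 + 2*10*10i
= 200i


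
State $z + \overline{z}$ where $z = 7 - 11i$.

z + conjugate(z) = (a + bi) + (a - bi) = 2a
= 2 * 7 = 14


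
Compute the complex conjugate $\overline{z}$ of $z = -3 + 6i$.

If z = a + bi, then conjugate(z) = a - bi
conjugate(-3 + 6i) = -3 - 6i


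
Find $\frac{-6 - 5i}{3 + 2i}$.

Multiply numerator and denominator by conjugate (3 - 2i):
= (-6 - 5i)(3 - 2i) / (3^2 + 2^2)
= (-28 - 3i) / 13
= -28/13 - (3/13)i


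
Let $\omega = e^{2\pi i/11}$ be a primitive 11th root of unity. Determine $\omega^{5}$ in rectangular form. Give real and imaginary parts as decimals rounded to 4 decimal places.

ω^5 = e^(2πi·5/11) = e^(i·10π/11)
= cos(10π/11) + i sin(10π/11)
= -0.9595 + 0.2817i


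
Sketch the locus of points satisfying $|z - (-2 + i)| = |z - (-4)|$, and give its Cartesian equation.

|z - z1| = |z - z2| means z is equidistant from z1 and z2,
i.e. the perpendicular bisector of the segment from (-2, 1) to (-4, 0) (midpoint (-3, 1/2)).
With z = x + yi, square both sides:
(x - (-2))^2 + (y - 1)^2 = (x - (-4))^2 + (y - 0)^2
The x^2 and y^2 terms cancel: -4x + (-2)y = 16 - 5 = 11
Simplify: 4x + 2y = -11
Locus: Perpendicular bisector of the segment from (-2, 1) to (-4, 0): the line 4x + 2y = -11


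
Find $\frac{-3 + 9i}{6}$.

Divisor is real, so divide each part by 6:
= -1/2 + (3/2)i


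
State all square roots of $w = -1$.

|w| = 1, arg(w) = 180°
Root modulus = 1^(1/2) = 1
Root arguments: θ_k = (180° + 360°k)/2 for k = 0, 1, ..., 1
Roots: i, -i


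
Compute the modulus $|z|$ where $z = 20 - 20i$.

|z| = sqrt(a^2 + b^2) = sqrt(20^2 + (-20)^2) = sqrt(800) = sqrt(800)


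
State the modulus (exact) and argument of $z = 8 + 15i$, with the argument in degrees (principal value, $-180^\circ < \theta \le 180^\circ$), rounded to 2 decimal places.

|z| = sqrt(8^2 + 15^2) = 17
arg(z) = arctan(b/a) = arctan(15/8) (quadrant-adjusted) = 61.93°


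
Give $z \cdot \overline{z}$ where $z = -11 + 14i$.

z * conjugate(z) = |z|^2 = a^2 + b^2
= (-11)^2 + 14^2 = 317


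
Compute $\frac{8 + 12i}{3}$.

Divisor is real, so divide each part by 3:
= 8/3 + 4i


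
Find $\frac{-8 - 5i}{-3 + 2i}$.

Multiply numerator and denominator by conjugate (-3 - 2i):
= (-8 - 5i)(-3 - 2i) / ((-3)^2 + 2^2)
= (14 + 31i) / 13
= 14/13 + (31/13)i


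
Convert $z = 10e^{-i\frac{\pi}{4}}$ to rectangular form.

a = r cos θ = 10 * sqrt(2)/2 = 5*sqrt(2)
b = r sin θ = 10 * -sqrt(2)/2 = -5*sqrt(2)
z = 5*sqrt(2) - 5*sqrt(2)i


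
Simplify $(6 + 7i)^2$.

(a + bi)^2 = a^2 - b^2 + 2abi
= 6^2 - 7^2 + 2*6*7i
= -13 + 84i


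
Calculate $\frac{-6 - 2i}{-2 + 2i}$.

Multiply numerator and denominator by conjugate (-2 - 2i):
= (-6 - 2i)(-2 - 2i) / ((-2)^2 + 2^2)
= (8 + 16i) / 8
= 1 + 2i


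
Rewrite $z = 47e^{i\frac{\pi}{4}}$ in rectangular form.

a = r cos θ = 47 * sqrt(2)/2 = 47*sqrt(2)/2
b = r sin θ = 47 * sqrt(2)/2 = 47*sqrt(2)/2
z = 47*sqrt(2)/2 + (47*sqrt(2)/2)i


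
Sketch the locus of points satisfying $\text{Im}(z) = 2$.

Im(z) = y where z = x + yi; the equation y = 2 is satisfied by all points with that y-coordinate
Locus: Horizontal line y = 2


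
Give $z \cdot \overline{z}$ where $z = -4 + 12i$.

z * conjugate(z) = |z|^2 = a^2 + b^2
= (-4)^2 + 12^2 = 160


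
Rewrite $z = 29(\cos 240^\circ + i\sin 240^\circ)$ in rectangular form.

a = r cos θ = 29 * -1/2 = -29/2
b = r sin θ = 29 * -sqrt(3)/2 = -29*sqrt(3)/2
z = -29/2 - (29*sqrt(3)/2)i


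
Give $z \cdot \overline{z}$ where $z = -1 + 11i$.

z * conjugate(z) = |z|^2 = a^2 + b^2
= (-1)^2 + 11^2 = 122


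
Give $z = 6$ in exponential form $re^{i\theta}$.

r = |z| = sqrt((6)^2 + (0)^2) = sqrt(36 + 0) = sqrt(36) = 6
b = 0 and a > 0, so z lies on the positive real axis: θ = 0
z = 6e^(i*0) = 6


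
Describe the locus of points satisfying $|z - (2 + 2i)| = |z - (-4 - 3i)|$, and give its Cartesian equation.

|z - z1| = |z - z2| means z is equidistant from z1 and z2,
i.e. the perpendicular bisector of the segment from (2, 2) to (-4, -3) (midpoint (-1, -1/2)).
With z = x + yi, square both sides:
(x - 2)^2 + (y - 2)^2 = (x - (-4))^2 + (y - (-3))^2
The x^2 and y^2 terms cancel: -12x + (-10)y = 25 - 8 = 17
Simplify: 12x + 10y = -17
Locus: Perpendicular bisector of the segment from (2, 2) to (-4, -3): the line 12x + 10y = -17


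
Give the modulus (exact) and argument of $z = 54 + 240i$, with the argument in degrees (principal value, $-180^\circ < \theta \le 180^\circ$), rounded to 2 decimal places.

|z| = sqrt(54^2 + 240^2) = 246
arg(z) = arctan(b/a) = arctan(240/54) (quadrant-adjusted) = 77.32°


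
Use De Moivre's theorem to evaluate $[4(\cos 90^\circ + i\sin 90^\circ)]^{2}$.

By De Moivre: z^n = r^n(cos(nθ) + i sin(nθ))
= 4^2(cos(2*90°) + i sin(2*90°))
= 16(cos 180° + i sin 180°)
= -16


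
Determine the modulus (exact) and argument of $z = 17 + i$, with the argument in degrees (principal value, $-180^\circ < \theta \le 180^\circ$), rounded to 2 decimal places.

|z| = sqrt(17^2 + 1^2) = sqrt(290)
arg(z) = arctan(b/a) = arctan(1/17) (quadrant-adjusted) = 3.37°


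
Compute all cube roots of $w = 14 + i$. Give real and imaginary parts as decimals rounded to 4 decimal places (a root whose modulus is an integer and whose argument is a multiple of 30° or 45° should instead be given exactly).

|w| = sqrt(197) ≈ 14.035669, arg(w) ≈ 4.085617°
Root modulus = sqrt(197)^(1/3) ≈ 2.412187
Root arguments: θ_k = (arg(w) + 360°k)/3 for k = 0, 1, ..., 2
Compute each root as (root modulus)(cos θ_k + i sin θ_k) using full-precision intermediates, then round to 4 decimal places.
Roots: 2.4115 + 0.0573i, -1.2554 + 2.0598i, -1.1561 - 2.1171i


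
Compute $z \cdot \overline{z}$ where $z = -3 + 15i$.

z * conjugate(z) = |z|^2 = a^2 + b^2
= (-3)^2 + 15^2 = 234


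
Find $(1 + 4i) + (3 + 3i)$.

(1 + 3) + (4 + 3)i = 4 + 7i


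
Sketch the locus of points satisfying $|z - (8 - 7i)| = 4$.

|z - z0| = r describes a circle centered at z0 with radius r
Here z0 = 8 - 7i and r = 4
Locus: Circle centered at (8, -7) with radius 4


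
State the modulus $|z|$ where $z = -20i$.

|z| = sqrt(a^2 + b^2) = sqrt(0^2 + (-20)^2) = sqrt(400) = 20


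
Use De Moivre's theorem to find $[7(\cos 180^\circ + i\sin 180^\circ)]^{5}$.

By De Moivre: z^n = r^n(cos(nθ) + i sin(nθ))
= 7^5(cos(5*180°) + i sin(5*180°))
= 16807(cos 180° + i sin 180°)
= -16807


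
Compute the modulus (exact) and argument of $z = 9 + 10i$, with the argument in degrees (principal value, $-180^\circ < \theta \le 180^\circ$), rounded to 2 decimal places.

|z| = sqrt(9^2 + 10^2) = sqrt(181)
arg(z) = arctan(b/a) = arctan(10/9) (quadrant-adjusted) = 48.01°


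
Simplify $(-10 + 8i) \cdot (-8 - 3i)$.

(a1*a2 - b1*b2) + (a1*b2 + b1*a2)i
= (80 - (-24)) + (30 + (-64))i
= 104 - 34i


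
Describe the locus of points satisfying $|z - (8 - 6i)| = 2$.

|z - z0| = r describes a circle centered at z0 with radius r
Here z0 = 8 - 6i and r = 2
Locus: Circle centered at (8, -6) with radius 2


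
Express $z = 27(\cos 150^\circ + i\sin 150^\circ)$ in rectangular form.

a = r cos θ = 27 * -sqrt(3)/2 = -27*sqrt(3)/2
b = r sin θ = 27 * 1/2 = 27/2
z = -27*sqrt(3)/2 + (27/2)i


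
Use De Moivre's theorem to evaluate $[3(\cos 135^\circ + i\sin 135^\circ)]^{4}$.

By De Moivre: z^n = r^n(cos(nθ) + i sin(nθ))
= 3^4(cos(4*135°) + i sin(4*135°))
= 81(cos 180° + i sin 180°)
= -81


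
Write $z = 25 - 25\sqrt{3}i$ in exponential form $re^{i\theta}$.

r = |z| = sqrt((25)^2 + (-25*sqrt(3))^2) = sqrt(625 + 1875) = sqrt(2500) = 50
θ = arctan(b/a) = arctan(-43.3013/25) (quadrant-adjusted) = -60° = -π/3
z = 50e^(-i*π/3)


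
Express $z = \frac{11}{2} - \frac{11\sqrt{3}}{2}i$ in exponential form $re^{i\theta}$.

r = |z| = sqrt((11/2)^2 + (-11*sqrt(3)/2)^2) = sqrt(121/4 + 363/4) = sqrt(121) = 11
θ = arctan(b/a) = arctan(-9.5263/5.5) (quadrant-adjusted) = -60° = -π/3
z = 11e^(-i*π/3)


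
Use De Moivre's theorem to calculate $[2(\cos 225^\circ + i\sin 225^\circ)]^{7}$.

By De Moivre: z^n = r^n(cos(nθ) + i sin(nθ))
= 2^7(cos(7*225°) + i sin(7*225°))
= 128(cos 135° + i sin 135°)
= -64*sqrt(2) + 64*sqrt(2)i


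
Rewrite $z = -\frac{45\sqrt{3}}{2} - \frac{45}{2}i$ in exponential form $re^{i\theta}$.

r = |z| = sqrt((-45*sqrt(3)/2)^2 + (-45/2)^2) = sqrt(6075/4 + 2025/4) = sqrt(2025) = 45
θ = arctan(b/a) = arctan(-22.5/-38.9711) (quadrant-adjusted) = 210° = 7π/6
z = 45e^(i*7π/6)


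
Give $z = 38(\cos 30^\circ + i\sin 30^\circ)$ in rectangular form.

a = r cos θ = 38 * sqrt(3)/2 = 19*sqrt(3)
b = r sin θ = 38 * 1/2 = 19
z = 19*sqrt(3) + 19i


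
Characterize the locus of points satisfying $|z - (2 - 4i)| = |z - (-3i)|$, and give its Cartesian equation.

|z - z1| = |z - z2| means z is equidistant from z1 and z2,
i.e. the perpendicular bisector of the segment from (2, -4) to (0, -3) (midpoint (1, -7/2)).
With z = x + yi, square both sides:
(x - 2)^2 + (y - (-4))^2 = (x - 0)^2 + (y - (-3))^2
The x^2 and y^2 terms cancel: -4x + 2y = 9 - 20 = -11
Simplify: 4x - 2y = 11
Locus: Perpendicular bisector of the segment from (2, -4) to (0, -3): the line 4x - 2y = 11


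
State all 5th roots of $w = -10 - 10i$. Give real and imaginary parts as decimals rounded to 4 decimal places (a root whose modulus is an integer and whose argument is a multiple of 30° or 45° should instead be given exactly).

|w| = sqrt(200) ≈ 14.142136, arg(w) = 225°
Root modulus = sqrt(200)^(1/5) ≈ 1.698646
Root arguments: θ_k = (225° + 360°k)/5 for k = 0, 1, ..., 4
Compute each root as (root modulus)(cos θ_k + i sin θ_k) using full-precision intermediates, then round to 4 decimal places.
Roots: 1.2011 + 1.2011i, -0.7712 + 1.5135i, -1.6777 - 0.2657i, -0.2657 - 1.6777i, 1.5135 - 0.7712i


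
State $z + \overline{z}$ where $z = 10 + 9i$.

z + conjugate(z) = (a + bi) + (a - bi) = 2a
= 2 * 10 = 20


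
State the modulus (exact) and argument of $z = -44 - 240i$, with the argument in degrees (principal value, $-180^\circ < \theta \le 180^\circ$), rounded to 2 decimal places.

|z| = sqrt((-44)^2 + (-240)^2) = 244
arg(z) = arctan(b/a) = arctan(-240/-44) (quadrant-adjusted) = -100.39°


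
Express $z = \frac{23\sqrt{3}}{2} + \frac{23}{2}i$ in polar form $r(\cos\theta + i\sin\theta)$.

r = |z| = sqrt(a^2 + b^2) = sqrt((23*sqrt(3)/2)^2 + (23/2)^2) = sqrt(1587/4 + 529/4) = sqrt(529) = 23
θ = arctan(b/a) = arctan(11.5/19.9186) (quadrant-adjusted) = 30°
z = 23(cos 30° + i sin 30°)


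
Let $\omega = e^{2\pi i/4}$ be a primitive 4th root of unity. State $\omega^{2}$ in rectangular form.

ω^2 = e^(2πi·2/4) = e^(i·1π)
= cos(1π) + i sin(1π)
= -1


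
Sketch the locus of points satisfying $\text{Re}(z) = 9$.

Re(z) = x where z = x + yi; the equation x = 9 is satisfied by all points with that x-coordinate
Locus: Vertical line x = 9


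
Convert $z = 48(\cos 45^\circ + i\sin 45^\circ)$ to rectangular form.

a = r cos θ = 48 * sqrt(2)/2 = 24*sqrt(2)
b = r sin θ = 48 * sqrt(2)/2 = 24*sqrt(2)
z = 24*sqrt(2) + 24*sqrt(2)i
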